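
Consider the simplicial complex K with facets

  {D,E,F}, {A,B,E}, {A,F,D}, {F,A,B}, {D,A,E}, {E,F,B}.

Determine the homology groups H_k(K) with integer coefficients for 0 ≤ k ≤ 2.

Take the total order A < B < D < E < F on the vertex set. Then K (dimension 2) consists of the simplices:

  0-simplices (5): A, B, D, E, F
  1-simplices (9): AB, AD, AE, AF, BE, BF, DE, DF, EF
  2-simplices (6): ABE, ABF, ADE, ADF, BEF, DEF

giving chain groups C_0 ≅ Z^5, C_1 ≅ Z^9, C_2 ≅ Z^6.

The boundary map ∂_1: C_1 → C_0 is given by ∂[p,q] = [q] − [p]. For instance
  ∂DE = E − D.
The resulting 5×9 matrix has rank 4, and its Smith normal form has invariant factors (1,1,1,1).

The boundary map ∂_2: C_2 → C_1 maps a triangle to the signed sum of its edges. For instance
  ∂ADE = DE − AE + AD,
  ∂ADF = DF − AF + AD.
As a 9×6 matrix over Z this has rank 5, with invariant factors (1,1,1,1,1).

From H_k ≅ ker(∂_k) / im(∂_{k+1}) we obtain:

  H_0: rank C_0 − rank ∂_1 = 5 − 4 = 1, and the invariant factors of ∂_1 are all 1, so H_0 = Z.
  H_1: rank ker ∂_1 − rank ∂_2 = (9 − 4) − 5 = 0, and the invariant factors of ∂_2 are all 1, so H_1 = 0.
  H_2: rank ker ∂_2 − rank ∂_3 = (6 − 5) − 0 = 1, and there is no ∂_3, so H_2 = Z.

(K is a triangulation of the 2-sphere S^2.)

H_0 = Z,  H_1 = 0,  H_2 = Z.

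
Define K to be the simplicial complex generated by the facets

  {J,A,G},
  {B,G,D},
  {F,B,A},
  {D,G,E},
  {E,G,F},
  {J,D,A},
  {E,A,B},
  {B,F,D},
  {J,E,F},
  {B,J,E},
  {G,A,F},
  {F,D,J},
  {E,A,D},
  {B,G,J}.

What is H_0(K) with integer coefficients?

Take the total order A < B < D < E < F < G < J on the vertex set. Then K (dimension 2) consists of the simplices:

  0-simplices (7): A, B, D, E, F, G, J
  1-simplices (21): AB, AD, AE, AF, AG, AJ, BD, BE, BF, BG, BJ, DE, DF, DG, DJ, EF, EG, EJ, FG, FJ, GJ
  2-simplices (14): ABE, ABF, ADE, ADJ, AFG, AGJ, BDF, BDG, BEJ, BGJ, DEG, DFJ, EFG, EFJ

giving chain groups C_0 ≅ Z^7, C_1 ≅ Z^21, C_2 ≅ Z^14.

Boundary ∂_1: C_1 → C_0 sends each edge [p,q] (with p < q) to q − p. For instance
  ∂AD = D − A.
As a 7×21 matrix over Z this has rank 6, with invariant factors (1,1,1,1,1,1).

∂_2: C_2 → C_1 maps a triangle to the signed sum of its edges. For instance
  ∂BDG = DG − BG + BD,
  ∂AGJ = GJ − AJ + AG.
As a 21×14 matrix over Z this has rank 13, with invariant factors (1,1,1,1,1,1,1,1,1,1,1,1,1).

From H_k ≅ ker(∂_k) / im(∂_{k+1}) we obtain:

  H_0: rank C_0 − rank ∂_1 = 7 − 6 = 1, and the invariant factors of ∂_1 are all 1, so H_0 ≅ Z.

(K is a triangulation of the torus T^2.)

H_0 = Z.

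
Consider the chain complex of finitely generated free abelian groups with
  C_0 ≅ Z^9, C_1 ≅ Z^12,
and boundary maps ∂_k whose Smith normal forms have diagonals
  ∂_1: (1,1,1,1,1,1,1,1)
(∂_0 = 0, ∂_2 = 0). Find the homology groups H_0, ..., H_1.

H_0 = Z,  H_1 = Z^4.

H_0: b_0 = 9 − 0 − 8 = 1; torsion from ∂_1 factors > 1: none. So H_0 = Z.
H_1: b_1 = 12 − 8 − 0 = 4; torsion from ∂_2 factors > 1: none. So H_1 = Z^4.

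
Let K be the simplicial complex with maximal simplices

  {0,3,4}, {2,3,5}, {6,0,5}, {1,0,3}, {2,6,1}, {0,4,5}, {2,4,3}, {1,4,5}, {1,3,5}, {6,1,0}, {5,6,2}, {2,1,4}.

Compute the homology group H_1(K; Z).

H_1 = Z/2.

K has 7 vertices, 18 edges, 12 triangles.
rank ∂_1 = 6, rank ∂_2 = 12 ⇒ b_1 = 18 − 6 − 12 = 0; ∂_2 has invariant factor(s) [2] giving torsion. So H_1 ≅ Z/2.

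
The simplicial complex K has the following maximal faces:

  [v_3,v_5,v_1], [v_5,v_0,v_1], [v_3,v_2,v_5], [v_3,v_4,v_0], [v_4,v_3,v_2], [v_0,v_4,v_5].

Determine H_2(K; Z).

H_2 = 0.

Take the total order v_0 < v_1 < v_2 < v_3 < v_4 < v_5 on the vertex set. Then K (dimension 2) consists of the simplices:

  0-simplices (6): [v_0], [v_1], [v_2], [v_3], [v_4], [v_5]
  1-simplices (12): [v_0,v_1], [v_0,v_3], [v_0,v_4], [v_0,v_5], [v_1,v_3], [v_1,v_5], [v_2,v_3], [v_2,v_4], [v_2,v_5], [v_3,v_4], [v_3,v_5], [v_4,v_5]
  2-simplices (6): [v_0,v_1,v_5], [v_0,v_3,v_4], [v_0,v_4,v_5], [v_1,v_3,v_5], [v_2,v_3,v_4], [v_2,v_3,v_5]

so the chain groups are C_0 ≅ Z^6, C_1 ≅ Z^12, C_2 ≅ Z^6.

The boundary map ∂_1: C_1 → C_0 maps an edge to its endpoints' difference, ∂[p,q] = q − p. For instance
  ∂[v_4,v_5] = [v_5] − [v_4].
This gives a 6×12 integer matrix of rank 5; reducing to Smith normal form yields diagonal entries (1,1,1,1,1).

The boundary map ∂_2: C_2 → C_1 maps a triangle to the signed sum of its edges. For instance
  ∂[v_2,v_3,v_4] = [v_3,v_4] − [v_2,v_4] + [v_2,v_3],
  ∂[v_0,v_4,v_5] = [v_4,v_5] − [v_0,v_5] + [v_0,v_4].
As a 12×6 matrix over Z this has rank 6, with invariant factors (1,1,1,1,1,1).

Now H_k = ker ∂_k / im ∂_{k+1}, so:

  H_2: rank ker ∂_2 − rank ∂_3 = (6 − 6) − 0 = 0, and there is no ∂_3, so H_2 = 0.

(K is a triangulation of the cylinder S^1 x I.)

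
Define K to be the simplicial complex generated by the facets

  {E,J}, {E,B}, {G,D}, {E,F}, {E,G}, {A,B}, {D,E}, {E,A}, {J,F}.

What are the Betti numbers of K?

b_0 = 1, b_1 = 3.

We work with the vertex ordering A < B < D < E < F < G < J. The simplices of K, each written with vertices in increasing order, are:

  0-simplices (7): A, B, D, E, F, G, J
  1-simplices (9): AB, AE, BE, DE, DG, EF, EG, EJ, FJ

Hence C_0 ≅ Z^7, C_1 ≅ Z^9.

∂_1: C_1 → C_0 maps an edge to its endpoints' difference, ∂[p,q] = q − p.
As a 7×9 matrix over Z this has rank 6, with invariant factors (1,1,1,1,1,1).

Computing H_k = (kernel of ∂_k) / (image of ∂_{k+1}):

  H_0: rank C_0 − rank ∂_1 = 7 − 6 = 1, and the invariant factors of ∂_1 are all 1, so H_0 ≅ Z.
  H_1: rank ker ∂_1 − rank ∂_2 = (9 − 6) − 0 = 3, and there is no ∂_2, so H_1 ≅ Z^3.

As a check, the Euler characteristic is 7 − 9 = -2, which agrees with 1 − 3 = -2.
(K is a triangulation of a wedge of 3 circles.)

Hence the Betti numbers are b_0 = 1, b_1 = 3.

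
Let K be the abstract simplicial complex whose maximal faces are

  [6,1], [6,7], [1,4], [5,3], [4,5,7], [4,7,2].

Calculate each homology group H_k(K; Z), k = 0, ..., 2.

Take the total order 1 < 2 < 3 < 4 < 5 < 6 < 7 on the vertex set. Then K (dimension 2) consists of the simplices:

  0-simplices (7): [1], [2], [3], [4], [5], [6], [7]
  1-simplices (9): [1,4], [1,6], [2,4], [2,7], [3,5], [4,5], [4,7], [5,7], [6,7]
  2-simplices (2): [2,4,7], [4,5,7]

Hence C_0 ≅ Z^7, C_1 ≅ Z^9, C_2 ≅ Z^2.

Boundary ∂_1: C_1 → C_0 is given by ∂[p,q] = [q] − [p].
The resulting 7×9 matrix has rank 6, and its Smith normal form has invariant factors (1,1,1,1,1,1).

∂_2: C_2 → C_1 maps a triangle to the signed sum of its edges. For instance
  ∂[4,5,7] = [5,7] − [4,7] + [4,5],
  ∂[2,4,7] = [4,7] − [2,7] + [2,4].
The resulting 9×2 matrix has rank 2, and its Smith normal form has invariant factors (1,1).

From H_k ≅ ker(∂_k) / im(∂_{k+1}) we obtain:

  H_0: rank C_0 − rank ∂_1 = 7 − 6 = 1, and the invariant factors of ∂_1 are all 1, so H_0 ≅ Z.
  H_1: rank ker ∂_1 − rank ∂_2 = (9 − 6) − 2 = 1, and the invariant factors of ∂_2 are all 1, so H_1 ≅ Z.
  H_2: rank ker ∂_2 − rank ∂_3 = (2 − 2) − 0 = 0, and there is no ∂_3, so H_2 ≅ 0.

As a check, the Euler characteristic is 7 − 9 + 2 = 0, which agrees with 1 − 1 + 0 = 0.

H_0 ≅ Z,  H_1 ≅ Z,  H_2 = 0.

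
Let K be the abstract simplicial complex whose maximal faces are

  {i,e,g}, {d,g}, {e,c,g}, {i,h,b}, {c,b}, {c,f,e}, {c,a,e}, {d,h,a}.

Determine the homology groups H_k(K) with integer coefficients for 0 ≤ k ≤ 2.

We work with the vertex ordering a < b < c < d < e < f < g < h < i. The simplices of K, each written with vertices in increasing order, are:

  0-simplices (9): a, b, c, d, e, f, g, h, i
  1-simplices (17): ac, ad, ae, ah, bc, bh, bi, ce, cf, cg, dg, dh, ef, eg, ei, gi, hi
  2-simplices (6): ace, adh, bhi, cef, ceg, egi

giving chain groups C_0 ≅ Z^9, C_1 ≅ Z^17, C_2 ≅ Z^6.

Boundary ∂_1: C_1 → C_0 maps an edge to its endpoints' difference, ∂[p,q] = q − p. For instance
  ∂cg = g − c.
The 9×17 boundary matrix has rank 8 and Smith normal form diag(1,1,1,1,1,1,1,1).

Boundary ∂_2: C_2 → C_1 acts by ∂[p,q,r] = [q,r] − [p,r] + [p,q]. For instance
  ∂adh = dh − ah + ad,
  ∂ace = ce − ae + ac.
This gives a 17×6 integer matrix of rank 6; reducing to Smith normal form yields diagonal entries (1,1,1,1,1,1).

Now H_k = ker ∂_k / im ∂_{k+1}, so:

  H_0: rank C_0 − rank ∂_1 = 9 − 8 = 1, and the invariant factors of ∂_1 are all 1, so H_0 ≅ Z.
  H_1: rank ker ∂_1 − rank ∂_2 = (17 − 8) − 6 = 3, and the invariant factors of ∂_2 are all 1, so H_1 ≅ Z^3.
  H_2: rank ker ∂_2 − rank ∂_3 = (6 − 6) − 0 = 0, and there is no ∂_3, so H_2 ≅ 0.

As a check, the Euler characteristic is 9 − 17 + 6 = -2, which agrees with 1 − 3 + 0 = -2.

H_0 = Z,  H_1 = Z^3,  H_2 = 0.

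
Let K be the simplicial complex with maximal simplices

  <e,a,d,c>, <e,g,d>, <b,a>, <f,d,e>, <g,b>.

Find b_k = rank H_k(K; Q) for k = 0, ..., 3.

b_0 = 1, b_1 = 1, b_2 = 0, b_3 = 0.

Take the total order a < b < c < d < e < f < g on the vertex set. Then K (dimension 3) consists of the simplices:

  0-simplices (7): a, b, c, d, e, f, g
  1-simplices (12): ab, ac, ad, ae, bg, cd, ce, de, df, dg, ef, eg
  2-simplices (6): acd, ace, ade, cde, def, deg
  3-simplices (1): acde

giving chain groups C_0 ≅ Z^7, C_1 ≅ Z^12, C_2 ≅ Z^6, C_3 ≅ Z^1.

The boundary map ∂_1: C_1 → C_0 sends each edge [p,q] (with p < q) to q − p. For instance
  ∂cd = d − c.
The resulting 7×12 matrix has rank 6, and its Smith normal form has invariant factors (1,1,1,1,1,1).

Boundary ∂_2: C_2 → C_1 sends each 2-simplex [p,q,r] to [q,r] − [p,r] + [p,q]. For instance
  ∂acd = cd − ad + ac,
  ∂deg = eg − dg + de.
The 12×6 boundary matrix has rank 5 and Smith normal form diag(1,1,1,1,1).

∂_3: C_3 → C_2 sends each 3-simplex σ to the alternating sum Σ_i (−1)^i (σ with its i-th vertex removed). For instance
  ∂acde = cde − ade + ace − acd.
The 6×1 boundary matrix has rank 1 and Smith normal form diag(1).

Computing H_k = (kernel of ∂_k) / (image of ∂_{k+1}):

  H_0: rank C_0 − rank ∂_1 = 7 − 6 = 1, and the invariant factors of ∂_1 are all 1, so H_0 ≅ Z.
  H_1: rank ker ∂_1 − rank ∂_2 = (12 − 6) − 5 = 1, and the invariant factors of ∂_2 are all 1, so H_1 ≅ Z.
  H_2: rank ker ∂_2 − rank ∂_3 = (6 − 5) − 1 = 0, and the invariant factors of ∂_3 are all 1, so H_2 ≅ 0.
  H_3: rank ker ∂_3 − rank ∂_4 = (1 − 1) − 0 = 0, and there is no ∂_4, so H_3 ≅ 0.

As a check, the Euler characteristic is 7 − 12 + 6 − 1 = 0, which agrees with 1 − 1 + 0 − 0 = 0.

Hence the Betti numbers are b_0 = 1, b_1 = 1, b_2 = 0, b_3 = 0.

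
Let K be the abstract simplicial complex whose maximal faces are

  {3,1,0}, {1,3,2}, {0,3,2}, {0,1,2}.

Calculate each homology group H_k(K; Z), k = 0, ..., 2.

H_0 ≅ Z,  H_1 = 0,  H_2 ≅ Z.

Order the vertices as 0 < 1 < 2 < 3. Listing each simplex with vertices in this order, K has dimension 2 with simplices:

  0-simplices (4): [0], [1], [2], [3]
  1-simplices (6): [0,1], [0,2], [0,3], [1,2], [1,3], [2,3]
  2-simplices (4): [0,1,2], [0,1,3], [0,2,3], [1,2,3]

Hence C_0 ≅ Z^4, C_1 ≅ Z^6, C_2 ≅ Z^4.

Boundary ∂_1: C_1 → C_0 sends each edge [p,q] (with p < q) to q − p. For instance
  ∂[0,3] = [3] − [0].
The 4×6 boundary matrix has rank 3 and Smith normal form diag(1,1,1).

Boundary ∂_2: C_2 → C_1 maps a triangle to the signed sum of its edges. For instance
  ∂[0,1,2] = [1,2] − [0,2] + [0,1],
  ∂[0,2,3] = [2,3] − [0,3] + [0,2].
This gives a 6×4 integer matrix of rank 3; reducing to Smith normal form yields diagonal entries (1,1,1).

Now H_k = ker ∂_k / im ∂_{k+1}, so:

  H_0: rank C_0 − rank ∂_1 = 4 − 3 = 1, and the invariant factors of ∂_1 are all 1, so H_0 = Z.
  H_1: rank ker ∂_1 − rank ∂_2 = (6 − 3) − 3 = 0, and the invariant factors of ∂_2 are all 1, so H_1 = 0.
  H_2: rank ker ∂_2 − rank ∂_3 = (4 − 3) − 0 = 1, and there is no ∂_3, so H_2 = Z.

As a check, the Euler characteristic is 4 − 6 + 4 = 2, which agrees with 1 − 0 + 1 = 2.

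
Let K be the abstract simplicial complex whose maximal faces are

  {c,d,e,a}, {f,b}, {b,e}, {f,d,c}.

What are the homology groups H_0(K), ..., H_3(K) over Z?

H_0 ≅ Z,  H_1 ≅ Z,  H_2 = 0,  H_3 = 0.

Fix the vertex order a < b < c < d < e < f and write every simplex with vertices in increasing order. Then dim K = 3 and the simplices of K are:

  0-simplices (6): a, b, c, d, e, f
  1-simplices (10): ac, ad, ae, be, bf, cd, ce, cf, de, df
  2-simplices (5): acd, ace, ade, cde, cdf
  3-simplices (1): acde

giving chain groups C_0 ≅ Z^6, C_1 ≅ Z^10, C_2 ≅ Z^5, C_3 ≅ Z^1.

∂_1: C_1 → C_0 sends each edge [p,q] (with p < q) to q − p.
As a 6×10 matrix over Z this has rank 5, with invariant factors (1,1,1,1,1).

The boundary map ∂_2: C_2 → C_1 maps a triangle to the signed sum of its edges. For instance
  ∂ace = ce − ae + ac,
  ∂cde = de − ce + cd.
As a 10×5 matrix over Z this has rank 4, with invariant factors (1,1,1,1).

∂_3: C_3 → C_2 sends each 3-simplex σ to the alternating sum Σ_i (−1)^i (σ with its i-th vertex removed). For instance
  ∂acde = cde − ade + ace − acd.
This gives a 5×1 integer matrix of rank 1; reducing to Smith normal form yields diagonal entries (1).

Now H_k = ker ∂_k / im ∂_{k+1}, so:

  H_0: rank C_0 − rank ∂_1 = 6 − 5 = 1, and the invariant factors of ∂_1 are all 1, so H_0 = Z.
  H_1: rank ker ∂_1 − rank ∂_2 = (10 − 5) − 4 = 1, and the invariant factors of ∂_2 are all 1, so H_1 = Z.
  H_2: rank ker ∂_2 − rank ∂_3 = (5 − 4) − 1 = 0, and the invariant factors of ∂_3 are all 1, so H_2 = 0.
  H_3: rank ker ∂_3 − rank ∂_4 = (1 − 1) − 0 = 0, and there is no ∂_4, so H_3 = 0.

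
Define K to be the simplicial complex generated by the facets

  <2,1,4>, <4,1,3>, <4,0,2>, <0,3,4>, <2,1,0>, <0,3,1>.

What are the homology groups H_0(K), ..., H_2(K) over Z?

H_0 ≅ Z,  H_1 = 0,  H_2 ≅ Z.

K has 5 vertices, 9 edges, 6 triangles.
rank ∂_0 = 0, rank ∂_1 = 4 ⇒ b_0 = 5 − 0 − 4 = 1; all invariant factors of ∂_1 are 1 so no torsion. So H_0 = Z.
rank ∂_1 = 4, rank ∂_2 = 5 ⇒ b_1 = 9 − 4 − 5 = 0; all invariant factors of ∂_2 are 1 so no torsion. So H_1 = 0.
rank ∂_2 = 5, rank ∂_3 = 0 ⇒ b_2 = 6 − 5 − 0 = 1. So H_2 = Z.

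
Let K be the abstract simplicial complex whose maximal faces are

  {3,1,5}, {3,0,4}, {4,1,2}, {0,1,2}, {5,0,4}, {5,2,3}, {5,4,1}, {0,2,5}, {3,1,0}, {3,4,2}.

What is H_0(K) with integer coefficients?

H_0 ≅ Z.

We work with the vertex ordering 0 < 1 < 2 < 3 < 4 < 5. The simplices of K, each written with vertices in increasing order, are:

  0-simplices (6): [0], [1], [2], [3], [4], [5]
  1-simplices (15): [0,1], [0,2], [0,3], [0,4], [0,5], [1,2], [1,3], [1,4], [1,5], [2,3], [2,4], [2,5], [3,4], [3,5], [4,5]
  2-simplices (10): [0,1,2], [0,1,3], [0,2,5], [0,3,4], [0,4,5], [1,2,4], [1,3,5], [1,4,5], [2,3,4], [2,3,5]

so the chain groups are C_0 ≅ Z^6, C_1 ≅ Z^15, C_2 ≅ Z^10.

Boundary ∂_1: C_1 → C_0 sends each edge [p,q] (with p < q) to q − p. For instance
  ∂[2,4] = [4] − [2].
As a 6×15 matrix over Z this has rank 5, with invariant factors (1,1,1,1,1).

∂_2: C_2 → C_1 maps a triangle to the signed sum of its edges. For instance
  ∂[1,2,4] = [2,4] − [1,4] + [1,2],
  ∂[2,3,5] = [3,5] − [2,5] + [2,3].
As a 15×10 matrix over Z this has rank 10, with invariant factors (1,1,1,1,1,1,1,1,1,2).

From H_k ≅ ker(∂_k) / im(∂_{k+1}) we obtain:

  H_0: rank C_0 − rank ∂_1 = 6 − 5 = 1, and the invariant factors of ∂_1 are all 1, so H_0 = Z.

(K is a triangulation of the real projective plane RP^2.)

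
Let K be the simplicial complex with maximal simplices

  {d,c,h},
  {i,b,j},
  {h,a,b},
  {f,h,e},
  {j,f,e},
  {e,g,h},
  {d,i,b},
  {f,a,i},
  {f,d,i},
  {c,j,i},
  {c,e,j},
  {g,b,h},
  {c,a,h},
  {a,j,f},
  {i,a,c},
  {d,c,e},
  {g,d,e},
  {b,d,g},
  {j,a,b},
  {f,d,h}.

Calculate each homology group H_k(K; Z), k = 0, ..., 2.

Fix the vertex order a < b < c < d < e < f < g < h < i < j and write every simplex with vertices in increasing order. Then dim K = 2 and the simplices of K are:

  0-simplices (10): a, b, c, d, e, f, g, h, i, j
  1-simplices (30): ab, ac, af, ah, ai, aj, bd, bg, bh, bi, bj, cd, ce, ch, ci, cj, de, df, dg, dh, di, ef, eg, eh, ej, fh, fi, fj, gh, ij
  2-simplices (20): abh, abj, ach, aci, afi, afj, bdg, bdi, bgh, bij, cde, cdh, cej, cij, deg, dfh, dfi, efh, efj, egh

so the chain groups are C_0 ≅ Z^10, C_1 ≅ Z^30, C_2 ≅ Z^20.

∂_1: C_1 → C_0 is given by ∂[p,q] = [q] − [p]. For instance
  ∂cj = j − c.
This gives a 10×30 integer matrix of rank 9; reducing to Smith normal form yields diagonal entries (1,1,1,1,1,1,1,1,1).

Boundary ∂_2: C_2 → C_1 acts by ∂[p,q,r] = [q,r] − [p,r] + [p,q]. For instance
  ∂afj = fj − aj + af,
  ∂dfi = fi − di + df.
The resulting 30×20 matrix has rank 20, and its Smith normal form has invariant factors (1,1,1,1,1,1,1,1,1,1,1,1,1,1,1,1,1,1,1,2).

From H_k ≅ ker(∂_k) / im(∂_{k+1}) we obtain:

  H_0: rank C_0 − rank ∂_1 = 10 − 9 = 1, and the invariant factors of ∂_1 are all 1, so H_0 ≅ Z.
  H_1: rank ker ∂_1 − rank ∂_2 = (30 − 9) − 20 = 1, and ∂_2 has invariant factor 2 > 1, so H_1 ≅ Z × Z/2.
  H_2: rank ker ∂_2 − rank ∂_3 = (20 − 20) − 0 = 0, and there is no ∂_3, so H_2 ≅ 0.

As a check, the Euler characteristic is 10 − 30 + 20 = 0, which agrees with 1 − 1 + 0 = 0.

H_0 = Z,  H_1 = Z × Z/2,  H_2 = 0.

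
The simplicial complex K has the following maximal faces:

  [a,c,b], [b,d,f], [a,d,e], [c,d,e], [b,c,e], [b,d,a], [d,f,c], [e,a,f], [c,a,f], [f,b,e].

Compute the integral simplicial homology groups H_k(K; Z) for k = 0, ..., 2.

Fix the vertex order a < b < c < d < e < f and write every simplex with vertices in increasing order. Then dim K = 2 and the simplices of K are:

  0-simplices (6): a, b, c, d, e, f
  1-simplices (15): ab, ac, ad, ae, af, bc, bd, be, bf, cd, ce, cf, de, df, ef
  2-simplices (10): abc, abd, acf, ade, aef, bce, bdf, bef, cde, cdf

Hence C_0 ≅ Z^6, C_1 ≅ Z^15, C_2 ≅ Z^10.

The boundary map ∂_1: C_1 → C_0 is given by ∂[p,q] = [q] − [p]. For instance
  ∂df = f − d.
As a 6×15 matrix over Z this has rank 5, with invariant factors (1,1,1,1,1).

∂_2: C_2 → C_1 acts by ∂[p,q,r] = [q,r] − [p,r] + [p,q]. For instance
  ∂abc = bc − ac + ab,
  ∂bef = ef − bf + be.
As a 15×10 matrix over Z this has rank 10, with invariant factors (1,1,1,1,1,1,1,1,1,2).

Computing H_k = (kernel of ∂_k) / (image of ∂_{k+1}):

  H_0: rank C_0 − rank ∂_1 = 6 − 5 = 1, and the invariant factors of ∂_1 are all 1, so H_0 ≅ Z.
  H_1: rank ker ∂_1 − rank ∂_2 = (15 − 5) − 10 = 0, and ∂_2 has invariant factor 2 > 1, so H_1 ≅ Z/2Z.
  H_2: rank ker ∂_2 − rank ∂_3 = (10 − 10) − 0 = 0, and there is no ∂_3, so H_2 ≅ 0.

As a check, the Euler characteristic is 6 − 15 + 10 = 1, which agrees with 1 − 0 + 0 = 1.
(K is a triangulation of the real projective plane RP^2.)

H_0 ≅ Z,  H_1 ≅ Z/2Z,  H_2 = 0.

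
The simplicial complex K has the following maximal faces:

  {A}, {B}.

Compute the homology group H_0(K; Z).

H_0 ≅ Z^2.

Take the total order A < B on the vertex set. Then K (dimension 0) consists of the simplices:

  0-simplices (2): A, B

Hence C_0 ≅ Z^2.

From H_k ≅ ker(∂_k) / im(∂_{k+1}) we obtain:

  H_0: rank C_0 − rank ∂_1 = 2 − 0 = 2, and there is no ∂_1, so H_0 ≅ Z^2.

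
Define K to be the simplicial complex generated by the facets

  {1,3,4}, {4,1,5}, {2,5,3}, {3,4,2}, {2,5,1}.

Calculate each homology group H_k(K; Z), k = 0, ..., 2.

H_0 = Z,  H_1 = Z,  H_2 = 0.

Take the total order 1 < 2 < 3 < 4 < 5 on the vertex set. Then K (dimension 2) consists of the simplices:

  0-simplices (5): [1], [2], [3], [4], [5]
  1-simplices (10): [1,2], [1,3], [1,4], [1,5], [2,3], [2,4], [2,5], [3,4], [3,5], [4,5]
  2-simplices (5): [1,2,5], [1,3,4], [1,4,5], [2,3,4], [2,3,5]

Hence C_0 ≅ Z^5, C_1 ≅ Z^10, C_2 ≅ Z^5.

The boundary map ∂_1: C_1 → C_0 is given by ∂[p,q] = [q] − [p]. For instance
  ∂[1,2] = [2] − [1].
As a 5×10 matrix over Z this has rank 4, with invariant factors (1,1,1,1).

∂_2: C_2 → C_1 maps a triangle to the signed sum of its edges. For instance
  ∂[1,4,5] = [4,5] − [1,5] + [1,4],
  ∂[1,3,4] = [3,4] − [1,4] + [1,3].
This gives a 10×5 integer matrix of rank 5; reducing to Smith normal form yields diagonal entries (1,1,1,1,1).

Computing H_k = (kernel of ∂_k) / (image of ∂_{k+1}):

  H_0: rank C_0 − rank ∂_1 = 5 − 4 = 1, and the invariant factors of ∂_1 are all 1, so H_0 = Z.
  H_1: rank ker ∂_1 − rank ∂_2 = (10 − 4) − 5 = 1, and the invariant factors of ∂_2 are all 1, so H_1 = Z.
  H_2: rank ker ∂_2 − rank ∂_3 = (5 − 5) − 0 = 0, and there is no ∂_3, so H_2 = 0.

As a check, the Euler characteristic is 5 − 10 + 5 = 0, which agrees with 1 − 1 + 0 = 0.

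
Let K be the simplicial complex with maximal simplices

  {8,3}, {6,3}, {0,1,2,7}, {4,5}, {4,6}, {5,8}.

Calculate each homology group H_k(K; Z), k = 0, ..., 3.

We work with the vertex ordering 0 < 1 < 2 < 3 < 4 < 5 < 6 < 7 < 8. The simplices of K, each written with vertices in increasing order, are:

  0-simplices (9): [0], [1], [2], [3], [4], [5], [6], [7], [8]
  1-simplices (11): [0,1], [0,2], [0,7], [1,2], [1,7], [2,7], [3,6], [3,8], [4,5], [4,6], [5,8]
  2-simplices (4): [0,1,2], [0,1,7], [0,2,7], [1,2,7]
  3-simplices (1): [0,1,2,7]

Hence C_0 ≅ Z^9, C_1 ≅ Z^11, C_2 ≅ Z^4, C_3 ≅ Z^1.

∂_1: C_1 → C_0 is given by ∂[p,q] = [q] − [p]. For instance
  ∂[2,7] = [7] − [2].
The resulting 9×11 matrix has rank 7, and its Smith normal form has invariant factors (1,1,1,1,1,1,1).

The boundary map ∂_2: C_2 → C_1 sends each 2-simplex [p,q,r] to [q,r] − [p,r] + [p,q]. For instance
  ∂[0,1,2] = [1,2] − [0,2] + [0,1],
  ∂[0,2,7] = [2,7] − [0,7] + [0,2].
This gives a 11×4 integer matrix of rank 3; reducing to Smith normal form yields diagonal entries (1,1,1).

The boundary map ∂_3: C_3 → C_2 sends each 3-simplex σ to the alternating sum Σ_i (−1)^i (σ with its i-th vertex removed). For instance
  ∂[0,1,2,7] = [1,2,7] − [0,2,7] + [0,1,7] − [0,1,2].
This gives a 4×1 integer matrix of rank 1; reducing to Smith normal form yields diagonal entries (1).

Now H_k = ker ∂_k / im ∂_{k+1}, so:

  H_0: rank C_0 − rank ∂_1 = 9 − 7 = 2, and the invariant factors of ∂_1 are all 1, so H_0 ≅ Z^2.
  H_1: rank ker ∂_1 − rank ∂_2 = (11 − 7) − 3 = 1, and the invariant factors of ∂_2 are all 1, so H_1 ≅ Z.
  H_2: rank ker ∂_2 − rank ∂_3 = (4 − 3) − 1 = 0, and the invariant factors of ∂_3 are all 1, so H_2 ≅ 0.
  H_3: rank ker ∂_3 − rank ∂_4 = (1 − 1) − 0 = 0, and there is no ∂_4, so H_3 ≅ 0.

H_0 ≅ Z^2,  H_1 ≅ Z,  H_2 = 0,  H_3 = 0.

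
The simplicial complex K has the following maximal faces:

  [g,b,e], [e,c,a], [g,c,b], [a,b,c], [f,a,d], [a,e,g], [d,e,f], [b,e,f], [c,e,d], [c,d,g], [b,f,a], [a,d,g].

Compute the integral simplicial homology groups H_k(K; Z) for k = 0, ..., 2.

H_0 ≅ Z,  H_1 ≅ Z/2,  H_2 = 0.

Order the vertices as a < b < c < d < e < f < g. Listing each simplex with vertices in this order, K has dimension 2 with simplices:

  0-simplices (7): a, b, c, d, e, f, g
  1-simplices (18): ab, ac, ad, ae, af, ag, bc, be, bf, bg, cd, ce, cg, de, df, dg, ef, eg
  2-simplices (12): abc, abf, ace, adf, adg, aeg, bcg, bef, beg, cde, cdg, def

Hence C_0 ≅ Z^7, C_1 ≅ Z^18, C_2 ≅ Z^12.

Boundary ∂_1: C_1 → C_0 is given by ∂[p,q] = [q] − [p].
As a 7×18 matrix over Z this has rank 6, with invariant factors (1,1,1,1,1,1).

The boundary map ∂_2: C_2 → C_1 sends each 2-simplex [p,q,r] to [q,r] − [p,r] + [p,q]. For instance
  ∂cdg = dg − cg + cd,
  ∂abc = bc − ac + ab.
The resulting 18×12 matrix has rank 12, and its Smith normal form has invariant factors (1,1,1,1,1,1,1,1,1,1,1,2).

From H_k ≅ ker(∂_k) / im(∂_{k+1}) we obtain:

  H_0: rank C_0 − rank ∂_1 = 7 − 6 = 1, and the invariant factors of ∂_1 are all 1, so H_0 = Z.
  H_1: rank ker ∂_1 − rank ∂_2 = (18 − 6) − 12 = 0, and ∂_2 has invariant factor 2 > 1, so H_1 = Z/2.
  H_2: rank ker ∂_2 − rank ∂_3 = (12 − 12) − 0 = 0, and there is no ∂_3, so H_2 = 0.

As a check, the Euler characteristic is 7 − 18 + 12 = 1, which agrees with 1 − 0 + 0 = 1.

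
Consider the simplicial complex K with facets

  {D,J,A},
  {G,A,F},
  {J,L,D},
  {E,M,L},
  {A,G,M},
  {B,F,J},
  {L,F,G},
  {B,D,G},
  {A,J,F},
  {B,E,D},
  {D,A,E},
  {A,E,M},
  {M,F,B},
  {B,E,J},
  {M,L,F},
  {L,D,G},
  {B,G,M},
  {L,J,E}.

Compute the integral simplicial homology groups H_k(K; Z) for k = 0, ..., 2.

H_0 ≅ Z,  H_1 ≅ Z × Z/2,  H_2 = 0.

Order the vertices as A < B < D < E < F < G < J < L < M. Listing each simplex with vertices in this order, K has dimension 2 with simplices:

  0-simplices (9): A, B, D, E, F, G, J, L, M
  1-simplices (27): AD, AE, AF, AG, AJ, AM, BD, BE, BF, BG, BJ, BM, DE, DG, DJ, DL, EJ, EL, EM, FG, FJ, FL, FM, GL, GM, JL, LM
  2-simplices (18): ADE, ADJ, AEM, AFG, AFJ, AGM, BDE, BDG, BEJ, BFJ, BFM, BGM, DGL, DJL, EJL, ELM, FGL, FLM

Hence C_0 ≅ Z^9, C_1 ≅ Z^27, C_2 ≅ Z^18.

The boundary map ∂_1: C_1 → C_0 is given by ∂[p,q] = [q] − [p].
This gives a 9×27 integer matrix of rank 8; reducing to Smith normal form yields diagonal entries (1,1,1,1,1,1,1,1).

Boundary ∂_2: C_2 → C_1 maps a triangle to the signed sum of its edges. For instance
  ∂BEJ = EJ − BJ + BE,
  ∂BFM = FM − BM + BF.
The 27×18 boundary matrix has rank 18 and Smith normal form diag(1,1,1,1,1,1,1,1,1,1,1,1,1,1,1,1,1,2).

Now H_k = ker ∂_k / im ∂_{k+1}, so:

  H_0: rank C_0 − rank ∂_1 = 9 − 8 = 1, and the invariant factors of ∂_1 are all 1, so H_0 = Z.
  H_1: rank ker ∂_1 − rank ∂_2 = (27 − 8) − 18 = 1, and ∂_2 has invariant factor 2 > 1, so H_1 = Z × Z/2.
  H_2: rank ker ∂_2 − rank ∂_3 = (18 − 18) − 0 = 0, and there is no ∂_3, so H_2 = 0.

(K is a triangulation of the Klein bottle.)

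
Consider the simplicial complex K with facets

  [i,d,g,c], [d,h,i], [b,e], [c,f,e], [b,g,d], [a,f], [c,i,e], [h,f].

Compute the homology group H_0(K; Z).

H_0 = Z.

Take the total order a < b < c < d < e < f < g < h < i on the vertex set. Then K (dimension 3) consists of the simplices:

  0-simplices (9): a, b, c, d, e, f, g, h, i
  1-simplices (17): af, bd, be, bg, cd, ce, cf, cg, ci, dg, dh, di, ef, ei, fh, gi, hi
  2-simplices (8): bdg, cdg, cdi, cef, cei, cgi, dgi, dhi
  3-simplices (1): cdgi

Hence C_0 ≅ Z^9, C_1 ≅ Z^17, C_2 ≅ Z^8, C_3 ≅ Z^1.

The boundary map ∂_1: C_1 → C_0 sends each edge [p,q] (with p < q) to q − p.
The resulting 9×17 matrix has rank 8, and its Smith normal form has invariant factors (1,1,1,1,1,1,1,1).

∂_2: C_2 → C_1 acts by ∂[p,q,r] = [q,r] − [p,r] + [p,q]. For instance
  ∂cdg = dg − cg + cd,
  ∂cef = ef − cf + ce.
The 17×8 boundary matrix has rank 7 and Smith normal form diag(1,1,1,1,1,1,1).

The boundary map ∂_3: C_3 → C_2 sends each 3-simplex σ to the alternating sum Σ_i (−1)^i (σ with its i-th vertex removed). For instance
  ∂cdgi = dgi − cgi + cdi − cdg.
As a 8×1 matrix over Z this has rank 1, with invariant factors (1).

Now H_k = ker ∂_k / im ∂_{k+1}, so:

  H_0: rank C_0 − rank ∂_1 = 9 − 8 = 1, and the invariant factors of ∂_1 are all 1, so H_0 = Z.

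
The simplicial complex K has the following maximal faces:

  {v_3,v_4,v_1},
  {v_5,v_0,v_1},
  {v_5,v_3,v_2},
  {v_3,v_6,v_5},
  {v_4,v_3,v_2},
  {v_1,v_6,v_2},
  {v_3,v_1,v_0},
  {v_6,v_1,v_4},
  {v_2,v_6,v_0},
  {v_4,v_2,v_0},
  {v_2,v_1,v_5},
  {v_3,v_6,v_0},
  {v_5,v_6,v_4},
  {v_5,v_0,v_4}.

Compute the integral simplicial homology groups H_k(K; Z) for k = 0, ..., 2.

Fix the vertex order v_0 < v_1 < v_2 < v_3 < v_4 < v_5 < v_6 and write every simplex with vertices in increasing order. Then dim K = 2 and the simplices of K are:

  0-simplices (7): [v_0], [v_1], [v_2], [v_3], [v_4], [v_5], [v_6]
  1-simplices (21): (21 of them)
  2-simplices (14): (14 of them)

so the chain groups are C_0 ≅ Z^7, C_1 ≅ Z^21, C_2 ≅ Z^14.

The boundary map ∂_1: C_1 → C_0 maps an edge to its endpoints' difference, ∂[p,q] = q − p.
As a 7×21 matrix over Z this has rank 6, with invariant factors (1,1,1,1,1,1).

∂_2: C_2 → C_1 acts by ∂[p,q,r] = [q,r] − [p,r] + [p,q]. For instance
  ∂[v_1,v_3,v_4] = [v_3,v_4] − [v_1,v_4] + [v_1,v_3],
  ∂[v_1,v_4,v_6] = [v_4,v_6] − [v_1,v_6] + [v_1,v_4].
This gives a 21×14 integer matrix of rank 13; reducing to Smith normal form yields diagonal entries (1,1,1,1,1,1,1,1,1,1,1,1,1).

From H_k ≅ ker(∂_k) / im(∂_{k+1}) we obtain:

  H_0: rank C_0 − rank ∂_1 = 7 − 6 = 1, and the invariant factors of ∂_1 are all 1, so H_0 = Z.
  H_1: rank ker ∂_1 − rank ∂_2 = (21 − 6) − 13 = 2, and the invariant factors of ∂_2 are all 1, so H_1 = Z^2.
  H_2: rank ker ∂_2 − rank ∂_3 = (14 − 13) − 0 = 1, and there is no ∂_3, so H_2 = Z.

(K is a triangulation of the torus T^2.)

H_0 = Z,  H_1 = Z^2,  H_2 = Z.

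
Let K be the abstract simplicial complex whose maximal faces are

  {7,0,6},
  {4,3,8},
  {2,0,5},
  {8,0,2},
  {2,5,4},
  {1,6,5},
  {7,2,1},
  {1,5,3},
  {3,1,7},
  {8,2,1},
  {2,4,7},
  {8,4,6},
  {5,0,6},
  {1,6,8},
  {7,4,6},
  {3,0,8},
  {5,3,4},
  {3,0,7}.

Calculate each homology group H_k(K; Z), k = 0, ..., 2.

Order the vertices as 0 < 1 < 2 < 3 < 4 < 5 < 6 < 7 < 8. Listing each simplex with vertices in this order, K has dimension 2 with simplices:

  0-simplices (9): [0], [1], [2], [3], [4], [5], [6], [7], [8]
  1-simplices (27): (27 of them)
  2-simplices (18): [0,2,5], [0,2,8], [0,3,7], [0,3,8], [0,5,6], [0,6,7], [1,2,7], [1,2,8], [1,3,5], [1,3,7], [1,5,6], [1,6,8], [2,4,5], [2,4,7], [3,4,5], [3,4,8], [4,6,7], [4,6,8]

so the chain groups are C_0 ≅ Z^9, C_1 ≅ Z^27, C_2 ≅ Z^18.

∂_1: C_1 → C_0 maps an edge to its endpoints' difference, ∂[p,q] = q − p.
As a 9×27 matrix over Z this has rank 8, with invariant factors (1,1,1,1,1,1,1,1).

Boundary ∂_2: C_2 → C_1 acts by ∂[p,q,r] = [q,r] − [p,r] + [p,q]. For instance
  ∂[0,5,6] = [5,6] − [0,6] + [0,5],
  ∂[2,4,5] = [4,5] − [2,5] + [2,4].
The 27×18 boundary matrix has rank 17 and Smith normal form diag(1,1,1,1,1,1,1,1,1,1,1,1,1,1,1,1,1).

From H_k ≅ ker(∂_k) / im(∂_{k+1}) we obtain:

  H_0: rank C_0 − rank ∂_1 = 9 − 8 = 1, and the invariant factors of ∂_1 are all 1, so H_0 = Z.
  H_1: rank ker ∂_1 − rank ∂_2 = (27 − 8) − 17 = 2, and the invariant factors of ∂_2 are all 1, so H_1 = Z^2.
  H_2: rank ker ∂_2 − rank ∂_3 = (18 − 17) − 0 = 1, and there is no ∂_3, so H_2 = Z.

(K is a triangulation of the torus T^2.)

H_0 ≅ Z,  H_1 ≅ Z^2,  H_2 ≅ Z.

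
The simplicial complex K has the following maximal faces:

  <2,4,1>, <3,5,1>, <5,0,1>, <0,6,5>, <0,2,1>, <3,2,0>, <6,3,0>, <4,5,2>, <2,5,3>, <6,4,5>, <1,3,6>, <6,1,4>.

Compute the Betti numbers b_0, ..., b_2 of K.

b_0 = 1, b_1 = 0, b_2 = 0.

We work with the vertex ordering 0 < 1 < 2 < 3 < 4 < 5 < 6. The simplices of K, each written with vertices in increasing order, are:

  0-simplices (7): [0], [1], [2], [3], [4], [5], [6]
  1-simplices (18): [0,1], [0,2], [0,3], [0,5], [0,6], [1,2], [1,3], [1,4], [1,5], [1,6], [2,3], [2,4], [2,5], [3,5], [3,6], [4,5], [4,6], [5,6]
  2-simplices (12): [0,1,2], [0,1,5], [0,2,3], [0,3,6], [0,5,6], [1,2,4], [1,3,5], [1,3,6], [1,4,6], [2,3,5], [2,4,5], [4,5,6]

so the chain groups are C_0 ≅ Z^7, C_1 ≅ Z^18, C_2 ≅ Z^12.

The boundary map ∂_1: C_1 → C_0 is given by ∂[p,q] = [q] − [p].
The 7×18 boundary matrix has rank 6 and Smith normal form diag(1,1,1,1,1,1).

The boundary map ∂_2: C_2 → C_1 acts by ∂[p,q,r] = [q,r] − [p,r] + [p,q]. For instance
  ∂[0,1,2] = [1,2] − [0,2] + [0,1],
  ∂[0,2,3] = [2,3] − [0,3] + [0,2].
The resulting 18×12 matrix has rank 12, and its Smith normal form has invariant factors (1,1,1,1,1,1,1,1,1,1,1,2).

Computing H_k = (kernel of ∂_k) / (image of ∂_{k+1}):

  H_0: rank C_0 − rank ∂_1 = 7 − 6 = 1, and the invariant factors of ∂_1 are all 1, so H_0 ≅ Z.
  H_1: rank ker ∂_1 − rank ∂_2 = (18 − 6) − 12 = 0, and ∂_2 has invariant factor 2 > 1, so H_1 ≅ Z/2.
  H_2: rank ker ∂_2 − rank ∂_3 = (12 − 12) − 0 = 0, and there is no ∂_3, so H_2 ≅ 0.

Hence the Betti numbers are b_0 = 1, b_1 = 0, b_2 = 0.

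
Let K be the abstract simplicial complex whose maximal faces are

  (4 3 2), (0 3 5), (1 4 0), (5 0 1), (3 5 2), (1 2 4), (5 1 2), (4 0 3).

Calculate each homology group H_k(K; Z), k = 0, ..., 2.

We work with the vertex ordering 0 < 1 < 2 < 3 < 4 < 5. The simplices of K, each written with vertices in increasing order, are:

  0-simplices (6): [0], [1], [2], [3], [4], [5]
  1-simplices (12): [0,1], [0,3], [0,4], [0,5], [1,2], [1,4], [1,5], [2,3], [2,4], [2,5], [3,4], [3,5]
  2-simplices (8): [0,1,4], [0,1,5], [0,3,4], [0,3,5], [1,2,4], [1,2,5], [2,3,4], [2,3,5]

Hence C_0 ≅ Z^6, C_1 ≅ Z^12, C_2 ≅ Z^8.

The boundary map ∂_1: C_1 → C_0 maps an edge to its endpoints' difference, ∂[p,q] = q − p.
The resulting 6×12 matrix has rank 5, and its Smith normal form has invariant factors (1,1,1,1,1).

The boundary map ∂_2: C_2 → C_1 sends each 2-simplex [p,q,r] to [q,r] − [p,r] + [p,q]. For instance
  ∂[1,2,5] = [2,5] − [1,5] + [1,2],
  ∂[0,1,5] = [1,5] − [0,5] + [0,1].
The 12×8 boundary matrix has rank 7 and Smith normal form diag(1,1,1,1,1,1,1).

From H_k ≅ ker(∂_k) / im(∂_{k+1}) we obtain:

  H_0: rank C_0 − rank ∂_1 = 6 − 5 = 1, and the invariant factors of ∂_1 are all 1, so H_0 = Z.
  H_1: rank ker ∂_1 − rank ∂_2 = (12 − 5) − 7 = 0, and the invariant factors of ∂_2 are all 1, so H_1 = 0.
  H_2: rank ker ∂_2 − rank ∂_3 = (8 − 7) − 0 = 1, and there is no ∂_3, so H_2 = Z.

H_0 = Z,  H_1 = 0,  H_2 = Z.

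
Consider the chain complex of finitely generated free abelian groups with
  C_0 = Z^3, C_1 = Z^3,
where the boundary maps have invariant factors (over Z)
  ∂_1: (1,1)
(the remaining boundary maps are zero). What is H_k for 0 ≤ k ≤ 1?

H_0: b_0 = 3 − 0 − 2 = 1; torsion from ∂_1 factors > 1: none. So H_0 = Z.
H_1: b_1 = 3 − 2 − 0 = 1; torsion from ∂_2 factors > 1: none. So H_1 = Z.

H_0 = Z,  H_1 = Z.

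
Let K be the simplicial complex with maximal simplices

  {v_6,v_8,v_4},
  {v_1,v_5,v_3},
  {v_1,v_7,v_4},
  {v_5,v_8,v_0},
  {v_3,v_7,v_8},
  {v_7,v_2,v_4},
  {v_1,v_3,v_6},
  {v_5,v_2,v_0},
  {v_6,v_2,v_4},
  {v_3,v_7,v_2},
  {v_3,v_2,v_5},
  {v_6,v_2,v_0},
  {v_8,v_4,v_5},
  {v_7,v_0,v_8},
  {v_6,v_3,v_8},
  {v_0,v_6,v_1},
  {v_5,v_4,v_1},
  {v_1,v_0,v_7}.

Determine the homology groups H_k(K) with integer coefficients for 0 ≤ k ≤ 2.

H_0 ≅ Z,  H_1 ≅ Z^2,  H_2 ≅ Z.

Order the vertices as v_0 < v_1 < v_2 < v_3 < v_4 < v_5 < v_6 < v_7 < v_8. Listing each simplex with vertices in this order, K has dimension 2 with simplices:

  0-simplices (9): [v_0], [v_1], [v_2], [v_3], [v_4], [v_5], [v_6], [v_7], [v_8]
  1-simplices (27): (27 of them)
  2-simplices (18): (18 of them)

Hence C_0 ≅ Z^9, C_1 ≅ Z^27, C_2 ≅ Z^18.

∂_1: C_1 → C_0 sends each edge [p,q] (with p < q) to q − p.
The 9×27 boundary matrix has rank 8 and Smith normal form diag(1,1,1,1,1,1,1,1).

∂_2: C_2 → C_1 maps a triangle to the signed sum of its edges. For instance
  ∂[v_0,v_1,v_7] = [v_1,v_7] − [v_0,v_7] + [v_0,v_1],
  ∂[v_3,v_6,v_8] = [v_6,v_8] − [v_3,v_8] + [v_3,v_6].
This gives a 27×18 integer matrix of rank 17; reducing to Smith normal form yields diagonal entries (1,1,1,1,1,1,1,1,1,1,1,1,1,1,1,1,1).

Computing H_k = (kernel of ∂_k) / (image of ∂_{k+1}):

  H_0: rank C_0 − rank ∂_1 = 9 − 8 = 1, and the invariant factors of ∂_1 are all 1, so H_0 ≅ Z.
  H_1: rank ker ∂_1 − rank ∂_2 = (27 − 8) − 17 = 2, and the invariant factors of ∂_2 are all 1, so H_1 ≅ Z^2.
  H_2: rank ker ∂_2 − rank ∂_3 = (18 − 17) − 0 = 1, and there is no ∂_3, so H_2 ≅ Z.

As a check, the Euler characteristic is 9 − 27 + 18 = 0, which agrees with 1 − 2 + 1 = 0.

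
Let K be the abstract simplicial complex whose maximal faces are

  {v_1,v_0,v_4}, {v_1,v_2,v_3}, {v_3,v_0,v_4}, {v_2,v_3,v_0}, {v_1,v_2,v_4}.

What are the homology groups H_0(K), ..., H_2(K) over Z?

Fix the vertex order v_0 < v_1 < v_2 < v_3 < v_4 and write every simplex with vertices in increasing order. Then dim K = 2 and the simplices of K are:

  0-simplices (5): [v_0], [v_1], [v_2], [v_3], [v_4]
  1-simplices (10): [v_0,v_1], [v_0,v_2], [v_0,v_3], [v_0,v_4], [v_1,v_2], [v_1,v_3], [v_1,v_4], [v_2,v_3], [v_2,v_4], [v_3,v_4]
  2-simplices (5): [v_0,v_1,v_4], [v_0,v_2,v_3], [v_0,v_3,v_4], [v_1,v_2,v_3], [v_1,v_2,v_4]

giving chain groups C_0 ≅ Z^5, C_1 ≅ Z^10, C_2 ≅ Z^5.

The boundary map ∂_1: C_1 → C_0 sends each edge [p,q] (with p < q) to q − p.
The 5×10 boundary matrix has rank 4 and Smith normal form diag(1,1,1,1).

The boundary map ∂_2: C_2 → C_1 maps a triangle to the signed sum of its edges. For instance
  ∂[v_0,v_2,v_3] = [v_2,v_3] − [v_0,v_3] + [v_0,v_2],
  ∂[v_1,v_2,v_4] = [v_2,v_4] − [v_1,v_4] + [v_1,v_2].
The resulting 10×5 matrix has rank 5, and its Smith normal form has invariant factors (1,1,1,1,1).

Computing H_k = (kernel of ∂_k) / (image of ∂_{k+1}):

  H_0: rank C_0 − rank ∂_1 = 5 − 4 = 1, and the invariant factors of ∂_1 are all 1, so H_0 ≅ Z.
  H_1: rank ker ∂_1 − rank ∂_2 = (10 − 4) − 5 = 1, and the invariant factors of ∂_2 are all 1, so H_1 ≅ Z.
  H_2: rank ker ∂_2 − rank ∂_3 = (5 − 5) − 0 = 0, and there is no ∂_3, so H_2 ≅ 0.

H_0 = Z,  H_1 = Z,  H_2 = 0.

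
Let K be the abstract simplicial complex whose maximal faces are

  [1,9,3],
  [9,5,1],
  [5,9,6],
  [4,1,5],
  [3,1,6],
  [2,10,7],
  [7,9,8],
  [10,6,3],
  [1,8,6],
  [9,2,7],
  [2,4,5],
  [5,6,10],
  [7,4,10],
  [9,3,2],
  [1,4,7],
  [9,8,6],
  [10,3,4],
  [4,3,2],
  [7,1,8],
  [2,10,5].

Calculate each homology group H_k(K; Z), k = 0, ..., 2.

We work with the vertex ordering 1 < 2 < 3 < 4 < 5 < 6 < 7 < 8 < 9 < 10. The simplices of K, each written with vertices in increasing order, are:

  0-simplices (10): [1], [2], [3], [4], [5], [6], [7], [8], [9], [10]
  1-simplices (30): (30 of them)
  2-simplices (20): (20 of them)

so the chain groups are C_0 ≅ Z^10, C_1 ≅ Z^30, C_2 ≅ Z^20.

∂_1: C_1 → C_0 sends each edge [p,q] (with p < q) to q − p.
The resulting 10×30 matrix has rank 9, and its Smith normal form has invariant factors (1,1,1,1,1,1,1,1,1).

∂_2: C_2 → C_1 sends each 2-simplex [p,q,r] to [q,r] − [p,r] + [p,q]. For instance
  ∂[3,4,10] = [4,10] − [3,10] + [3,4],
  ∂[5,6,9] = [6,9] − [5,9] + [5,6].
This gives a 30×20 integer matrix of rank 20; reducing to Smith normal form yields diagonal entries (1,1,1,1,1,1,1,1,1,1,1,1,1,1,1,1,1,1,1,2).

From H_k ≅ ker(∂_k) / im(∂_{k+1}) we obtain:

  H_0: rank C_0 − rank ∂_1 = 10 − 9 = 1, and the invariant factors of ∂_1 are all 1, so H_0 ≅ Z.
  H_1: rank ker ∂_1 − rank ∂_2 = (30 − 9) − 20 = 1, and ∂_2 has invariant factor 2 > 1, so H_1 ≅ Z ⊕ Z/2.
  H_2: rank ker ∂_2 − rank ∂_3 = (20 − 20) − 0 = 0, and there is no ∂_3, so H_2 ≅ 0.

As a check, the Euler characteristic is 10 − 30 + 20 = 0, which agrees with 1 − 1 + 0 = 0.

H_0 = Z,  H_1 = Z ⊕ Z/2,  H_2 = 0.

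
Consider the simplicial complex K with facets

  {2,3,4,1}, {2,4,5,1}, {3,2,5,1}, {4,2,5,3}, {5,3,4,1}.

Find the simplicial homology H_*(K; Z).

Take the total order 1 < 2 < 3 < 4 < 5 on the vertex set. Then K (dimension 3) consists of the simplices:

  0-simplices (5): [1], [2], [3], [4], [5]
  1-simplices (10): [1,2], [1,3], [1,4], [1,5], [2,3], [2,4], [2,5], [3,4], [3,5], [4,5]
  2-simplices (10): [1,2,3], [1,2,4], [1,2,5], [1,3,4], [1,3,5], [1,4,5], [2,3,4], [2,3,5], [2,4,5], [3,4,5]
  3-simplices (5): [1,2,3,4], [1,2,3,5], [1,2,4,5], [1,3,4,5], [2,3,4,5]

Hence C_0 ≅ Z^5, C_1 ≅ Z^10, C_2 ≅ Z^10, C_3 ≅ Z^5.

The boundary map ∂_1: C_1 → C_0 sends each edge [p,q] (with p < q) to q − p. For instance
  ∂[2,3] = [3] − [2].
This gives a 5×10 integer matrix of rank 4; reducing to Smith normal form yields diagonal entries (1,1,1,1).

Boundary ∂_2: C_2 → C_1 maps a triangle to the signed sum of its edges. For instance
  ∂[2,4,5] = [4,5] − [2,5] + [2,4],
  ∂[1,2,3] = [2,3] − [1,3] + [1,2].
This gives a 10×10 integer matrix of rank 6; reducing to Smith normal form yields diagonal entries (1,1,1,1,1,1).

Boundary ∂_3: C_3 → C_2 sends each 3-simplex σ to the alternating sum Σ_i (−1)^i (σ with its i-th vertex removed). For instance
  ∂[1,2,3,4] = [2,3,4] − [1,3,4] + [1,2,4] − [1,2,3],
  ∂[1,2,3,5] = [2,3,5] − [1,3,5] + [1,2,5] − [1,2,3].
The 10×5 boundary matrix has rank 4 and Smith normal form diag(1,1,1,1).

Reading off H_k = ker ∂_k / im ∂_{k+1}:

  H_0: rank C_0 − rank ∂_1 = 5 − 4 = 1, and the invariant factors of ∂_1 are all 1, so H_0 ≅ Z.
  H_1: rank ker ∂_1 − rank ∂_2 = (10 − 4) − 6 = 0, and the invariant factors of ∂_2 are all 1, so H_1 ≅ 0.
  H_2: rank ker ∂_2 − rank ∂_3 = (10 − 6) − 4 = 0, and the invariant factors of ∂_3 are all 1, so H_2 ≅ 0.
  H_3: rank ker ∂_3 − rank ∂_4 = (5 − 4) − 0 = 1, and there is no ∂_4, so H_3 ≅ Z.

(K is a triangulation of the 3-sphere S^3.)

H_0 = Z,  H_1 = 0,  H_2 = 0,  H_3 = Z.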